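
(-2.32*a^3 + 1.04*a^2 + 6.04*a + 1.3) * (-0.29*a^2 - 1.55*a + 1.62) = 0.6728*a^5 + 3.2944*a^4 - 7.122*a^3 - 8.0542*a^2 + 7.7698*a + 2.106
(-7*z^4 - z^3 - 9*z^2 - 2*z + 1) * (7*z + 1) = -49*z^5 - 14*z^4 - 64*z^3 - 23*z^2 + 5*z + 1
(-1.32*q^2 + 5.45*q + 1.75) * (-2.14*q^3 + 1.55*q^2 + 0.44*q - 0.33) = 2.8248*q^5 - 13.709*q^4 + 4.1217*q^3 + 5.5461*q^2 - 1.0285*q - 0.5775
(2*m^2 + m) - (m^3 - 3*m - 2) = -m^3 + 2*m^2 + 4*m + 2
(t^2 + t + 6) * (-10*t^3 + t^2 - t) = -10*t^5 - 9*t^4 - 60*t^3 + 5*t^2 - 6*t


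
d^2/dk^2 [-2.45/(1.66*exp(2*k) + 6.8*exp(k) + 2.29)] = (-2.45*(3.32*exp(k) + 6.8)*(6.64*exp(k) + 13.6)*exp(k) + (16.268*exp(k) + 16.66)*(1.66*exp(2*k) + 6.8*exp(k) + 2.29))*exp(k)/(1.66*exp(2*k) + 6.8*exp(k) + 2.29)^3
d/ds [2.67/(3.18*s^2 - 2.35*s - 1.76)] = (6.2745 - 16.9812*s)/(-3.18*s^2 + 2.35*s + 1.76)^2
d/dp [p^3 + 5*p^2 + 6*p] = 3*p^2 + 10*p + 6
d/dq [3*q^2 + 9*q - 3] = 6*q + 9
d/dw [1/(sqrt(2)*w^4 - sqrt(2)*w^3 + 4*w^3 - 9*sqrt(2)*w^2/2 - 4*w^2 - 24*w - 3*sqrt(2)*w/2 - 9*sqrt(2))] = 2*(-8*sqrt(2)*w^3 - 24*w^2 + 6*sqrt(2)*w^2 + 16*w + 18*sqrt(2)*w + 3*sqrt(2) + 48)/(-2*sqrt(2)*w^4 - 8*w^3 + 2*sqrt(2)*w^3 + 8*w^2 + 9*sqrt(2)*w^2 + 3*sqrt(2)*w + 48*w + 18*sqrt(2))^2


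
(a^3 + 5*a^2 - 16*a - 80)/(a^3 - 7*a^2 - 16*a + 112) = (a + 5)/(a - 7)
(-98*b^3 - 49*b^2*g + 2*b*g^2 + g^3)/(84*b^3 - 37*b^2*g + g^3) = (-14*b^2 - 5*b*g + g^2)/(12*b^2 - 7*b*g + g^2)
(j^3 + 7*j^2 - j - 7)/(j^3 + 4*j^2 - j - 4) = (j + 7)/(j + 4)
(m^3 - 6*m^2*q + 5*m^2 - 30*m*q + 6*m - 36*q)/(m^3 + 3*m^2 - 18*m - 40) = (m^2 - 6*m*q + 3*m - 18*q)/(m^2 + m - 20)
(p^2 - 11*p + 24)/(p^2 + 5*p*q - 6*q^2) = (p^2 - 11*p + 24)/(p^2 + 5*p*q - 6*q^2)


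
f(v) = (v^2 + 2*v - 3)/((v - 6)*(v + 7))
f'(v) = (2*v + 2)/((v - 6)*(v + 7)) - (v^2 + 2*v - 3)/((v - 6)*(v + 7)^2) - (v^2 + 2*v - 3)/((v - 6)^2*(v + 7)) = (-v^2 - 78*v - 81)/(v^4 + 2*v^3 - 83*v^2 - 84*v + 1764)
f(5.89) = -30.66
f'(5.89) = -286.06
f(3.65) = -0.70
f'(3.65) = -0.61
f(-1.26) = 0.09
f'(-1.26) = 0.01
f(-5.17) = -0.65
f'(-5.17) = 0.71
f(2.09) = -0.16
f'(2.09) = -0.20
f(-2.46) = 0.05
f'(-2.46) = 0.07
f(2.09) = -0.16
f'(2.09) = -0.20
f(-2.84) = 0.02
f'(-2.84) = 0.10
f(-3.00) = 0.00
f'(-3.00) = 0.11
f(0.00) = 0.07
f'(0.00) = -0.05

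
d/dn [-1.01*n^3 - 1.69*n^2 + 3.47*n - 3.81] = -3.03*n^2 - 3.38*n + 3.47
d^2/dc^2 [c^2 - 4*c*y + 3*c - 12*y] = 2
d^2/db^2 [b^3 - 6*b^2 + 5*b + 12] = 6*b - 12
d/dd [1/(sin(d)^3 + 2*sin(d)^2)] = -(3*sin(d) + 4)*cos(d)/((sin(d) + 2)^2*sin(d)^3)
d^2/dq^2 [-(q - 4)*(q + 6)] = -2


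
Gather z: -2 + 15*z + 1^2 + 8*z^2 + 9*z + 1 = 8*z^2 + 24*z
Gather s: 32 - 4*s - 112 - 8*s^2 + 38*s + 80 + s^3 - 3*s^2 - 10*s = s^3 - 11*s^2 + 24*s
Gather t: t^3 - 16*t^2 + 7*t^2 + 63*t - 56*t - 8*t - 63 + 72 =t^3 - 9*t^2 - t + 9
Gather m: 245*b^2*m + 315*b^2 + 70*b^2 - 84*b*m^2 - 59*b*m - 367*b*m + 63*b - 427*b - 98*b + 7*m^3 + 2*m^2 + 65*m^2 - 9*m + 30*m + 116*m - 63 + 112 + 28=385*b^2 - 462*b + 7*m^3 + m^2*(67 - 84*b) + m*(245*b^2 - 426*b + 137) + 77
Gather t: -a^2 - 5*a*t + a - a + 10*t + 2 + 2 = -a^2 + t*(10 - 5*a) + 4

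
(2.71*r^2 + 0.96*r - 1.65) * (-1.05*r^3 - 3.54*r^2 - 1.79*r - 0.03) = -2.8455*r^5 - 10.6014*r^4 - 6.5168*r^3 + 4.0413*r^2 + 2.9247*r + 0.0495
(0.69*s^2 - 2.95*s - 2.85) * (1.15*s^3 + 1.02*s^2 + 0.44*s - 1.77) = 0.7935*s^5 - 2.6887*s^4 - 5.9829*s^3 - 5.4263*s^2 + 3.9675*s + 5.0445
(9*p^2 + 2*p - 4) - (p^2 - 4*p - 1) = 8*p^2 + 6*p - 3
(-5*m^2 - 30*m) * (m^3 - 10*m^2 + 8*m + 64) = -5*m^5 + 20*m^4 + 260*m^3 - 560*m^2 - 1920*m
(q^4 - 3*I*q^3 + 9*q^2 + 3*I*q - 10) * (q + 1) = q^5 + q^4 - 3*I*q^4 + 9*q^3 - 3*I*q^3 + 9*q^2 + 3*I*q^2 - 10*q + 3*I*q - 10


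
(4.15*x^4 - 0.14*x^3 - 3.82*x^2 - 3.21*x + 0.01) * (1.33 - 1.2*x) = -4.98*x^5 + 5.6875*x^4 + 4.3978*x^3 - 1.2286*x^2 - 4.2813*x + 0.0133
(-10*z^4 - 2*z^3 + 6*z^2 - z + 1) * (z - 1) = -10*z^5 + 8*z^4 + 8*z^3 - 7*z^2 + 2*z - 1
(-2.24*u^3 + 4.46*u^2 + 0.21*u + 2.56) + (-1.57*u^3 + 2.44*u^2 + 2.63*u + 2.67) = -3.81*u^3 + 6.9*u^2 + 2.84*u + 5.23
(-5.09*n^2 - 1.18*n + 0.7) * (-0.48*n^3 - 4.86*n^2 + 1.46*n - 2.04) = 2.4432*n^5 + 25.3038*n^4 - 2.0326*n^3 + 5.2588*n^2 + 3.4292*n - 1.428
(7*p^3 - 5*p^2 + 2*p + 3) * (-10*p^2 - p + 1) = -70*p^5 + 43*p^4 - 8*p^3 - 37*p^2 - p + 3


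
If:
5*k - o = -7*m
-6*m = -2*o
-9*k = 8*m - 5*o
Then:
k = 0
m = 0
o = 0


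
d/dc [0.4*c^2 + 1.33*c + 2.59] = 0.8*c + 1.33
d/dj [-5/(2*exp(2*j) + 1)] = 20*exp(2*j)/(2*exp(2*j) + 1)^2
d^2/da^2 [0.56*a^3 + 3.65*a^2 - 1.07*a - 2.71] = 3.36*a + 7.3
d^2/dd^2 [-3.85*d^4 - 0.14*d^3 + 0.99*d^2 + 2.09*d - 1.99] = -46.2*d^2 - 0.84*d + 1.98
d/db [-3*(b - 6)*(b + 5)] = 3 - 6*b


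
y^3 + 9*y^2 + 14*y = y*(y + 2)*(y + 7)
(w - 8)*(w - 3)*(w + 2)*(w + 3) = w^4 - 6*w^3 - 25*w^2 + 54*w + 144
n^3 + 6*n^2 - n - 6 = (n - 1)*(n + 1)*(n + 6)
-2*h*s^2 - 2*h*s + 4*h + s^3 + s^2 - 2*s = (-2*h + s)*(s - 1)*(s + 2)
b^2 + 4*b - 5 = (b - 1)*(b + 5)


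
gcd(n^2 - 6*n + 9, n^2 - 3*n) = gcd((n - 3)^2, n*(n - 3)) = n - 3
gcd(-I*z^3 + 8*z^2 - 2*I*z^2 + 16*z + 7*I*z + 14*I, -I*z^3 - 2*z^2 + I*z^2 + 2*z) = 1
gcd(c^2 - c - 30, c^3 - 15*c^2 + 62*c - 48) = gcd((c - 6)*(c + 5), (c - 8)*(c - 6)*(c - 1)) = c - 6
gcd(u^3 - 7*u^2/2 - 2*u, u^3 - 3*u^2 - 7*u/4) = u^2 + u/2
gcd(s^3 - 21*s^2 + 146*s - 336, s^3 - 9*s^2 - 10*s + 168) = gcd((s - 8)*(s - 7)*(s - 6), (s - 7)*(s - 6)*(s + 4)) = s^2 - 13*s + 42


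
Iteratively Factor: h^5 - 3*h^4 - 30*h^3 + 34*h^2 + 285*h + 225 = (h + 3)*(h^4 - 6*h^3 - 12*h^2 + 70*h + 75) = (h - 5)*(h + 3)*(h^3 - h^2 - 17*h - 15) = (h - 5)^2*(h + 3)*(h^2 + 4*h + 3) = (h - 5)^2*(h + 1)*(h + 3)*(h + 3)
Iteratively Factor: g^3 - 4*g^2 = (g)*(g^2 - 4*g) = g^2*(g - 4)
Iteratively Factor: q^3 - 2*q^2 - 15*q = (q)*(q^2 - 2*q - 15) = q*(q + 3)*(q - 5)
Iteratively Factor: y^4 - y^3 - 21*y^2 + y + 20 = (y - 1)*(y^3 - 21*y - 20) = (y - 1)*(y + 1)*(y^2 - y - 20) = (y - 1)*(y + 1)*(y + 4)*(y - 5)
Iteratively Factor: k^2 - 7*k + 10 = (k - 2)*(k - 5)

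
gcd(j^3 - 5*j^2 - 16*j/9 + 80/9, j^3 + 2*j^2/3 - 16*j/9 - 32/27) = j^2 - 16/9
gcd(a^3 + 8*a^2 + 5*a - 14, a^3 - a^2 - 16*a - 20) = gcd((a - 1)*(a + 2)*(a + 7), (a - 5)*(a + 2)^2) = a + 2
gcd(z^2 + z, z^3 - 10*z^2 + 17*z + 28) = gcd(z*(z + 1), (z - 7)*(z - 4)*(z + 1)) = z + 1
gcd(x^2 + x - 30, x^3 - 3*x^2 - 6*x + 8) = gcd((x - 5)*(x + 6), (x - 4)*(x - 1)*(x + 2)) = 1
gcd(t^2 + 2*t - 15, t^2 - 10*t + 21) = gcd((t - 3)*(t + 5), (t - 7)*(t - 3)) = t - 3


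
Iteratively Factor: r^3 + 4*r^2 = (r)*(r^2 + 4*r) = r^2*(r + 4)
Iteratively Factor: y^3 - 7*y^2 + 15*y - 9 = (y - 3)*(y^2 - 4*y + 3) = (y - 3)*(y - 1)*(y - 3)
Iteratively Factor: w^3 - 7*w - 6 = (w + 2)*(w^2 - 2*w - 3) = (w - 3)*(w + 2)*(w + 1)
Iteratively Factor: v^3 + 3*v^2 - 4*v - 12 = (v + 3)*(v^2 - 4) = (v - 2)*(v + 3)*(v + 2)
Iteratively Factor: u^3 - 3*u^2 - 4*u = (u - 4)*(u^2 + u) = (u - 4)*(u + 1)*(u)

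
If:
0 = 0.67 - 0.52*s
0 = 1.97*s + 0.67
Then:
No Solution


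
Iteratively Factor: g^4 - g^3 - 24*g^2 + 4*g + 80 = (g - 5)*(g^3 + 4*g^2 - 4*g - 16) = (g - 5)*(g - 2)*(g^2 + 6*g + 8) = (g - 5)*(g - 2)*(g + 2)*(g + 4)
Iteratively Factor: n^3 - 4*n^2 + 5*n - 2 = (n - 2)*(n^2 - 2*n + 1) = (n - 2)*(n - 1)*(n - 1)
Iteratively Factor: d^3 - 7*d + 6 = (d - 2)*(d^2 + 2*d - 3) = (d - 2)*(d - 1)*(d + 3)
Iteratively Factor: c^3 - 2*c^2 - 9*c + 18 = (c - 2)*(c^2 - 9) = (c - 2)*(c + 3)*(c - 3)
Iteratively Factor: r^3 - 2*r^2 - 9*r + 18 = (r - 2)*(r^2 - 9) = (r - 3)*(r - 2)*(r + 3)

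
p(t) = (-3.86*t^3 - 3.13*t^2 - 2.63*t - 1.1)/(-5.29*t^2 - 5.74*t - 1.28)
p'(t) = (10.58*t + 5.74)*(-3.86*t^3 - 3.13*t^2 - 2.63*t - 1.1)/(-5.29*t^2 - 5.74*t - 1.28)^2 + (-11.58*t^2 - 6.26*t - 2.63)/(-5.29*t^2 - 5.74*t - 1.28) = (20.4194*t^4 + 44.3128*t^3 + 18.8759*t^2 - 3.6252*t - 2.9476)/(27.9841*t^4 + 60.7292*t^3 + 46.49*t^2 + 14.6944*t + 1.6384)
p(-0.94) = -3.24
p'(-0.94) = -11.93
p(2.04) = 1.49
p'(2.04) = 0.65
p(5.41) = 3.84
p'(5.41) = 0.71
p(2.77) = 1.98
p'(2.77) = 0.68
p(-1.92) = -2.02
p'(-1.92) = 0.39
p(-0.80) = -13.28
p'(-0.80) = -422.97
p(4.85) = 3.44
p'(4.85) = 0.71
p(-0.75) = 14.99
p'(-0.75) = -756.66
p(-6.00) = -4.68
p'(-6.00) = 0.71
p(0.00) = 0.86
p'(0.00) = -1.80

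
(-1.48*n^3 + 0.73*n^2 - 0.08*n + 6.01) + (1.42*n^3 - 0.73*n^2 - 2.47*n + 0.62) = -0.0600000000000001*n^3 - 2.55*n + 6.63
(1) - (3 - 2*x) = 2*x - 2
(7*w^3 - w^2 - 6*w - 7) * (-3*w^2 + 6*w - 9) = -21*w^5 + 45*w^4 - 51*w^3 - 6*w^2 + 12*w + 63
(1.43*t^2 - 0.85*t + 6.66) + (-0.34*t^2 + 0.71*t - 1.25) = 1.09*t^2 - 0.14*t + 5.41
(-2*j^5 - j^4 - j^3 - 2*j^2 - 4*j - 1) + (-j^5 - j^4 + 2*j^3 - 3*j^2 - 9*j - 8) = -3*j^5 - 2*j^4 + j^3 - 5*j^2 - 13*j - 9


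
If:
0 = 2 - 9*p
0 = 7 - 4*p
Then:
No Solution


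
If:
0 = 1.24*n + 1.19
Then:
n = -0.96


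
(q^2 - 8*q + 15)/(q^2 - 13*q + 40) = (q - 3)/(q - 8)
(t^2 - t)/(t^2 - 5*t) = (t - 1)/(t - 5)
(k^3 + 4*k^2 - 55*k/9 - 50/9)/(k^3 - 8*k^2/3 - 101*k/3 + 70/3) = (9*k^2 - 9*k - 10)/(3*(3*k^2 - 23*k + 14))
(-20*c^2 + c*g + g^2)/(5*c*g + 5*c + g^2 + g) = (-4*c + g)/(g + 1)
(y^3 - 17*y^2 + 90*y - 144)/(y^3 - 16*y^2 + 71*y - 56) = (y^2 - 9*y + 18)/(y^2 - 8*y + 7)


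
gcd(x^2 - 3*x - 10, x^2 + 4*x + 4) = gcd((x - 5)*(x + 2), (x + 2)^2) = x + 2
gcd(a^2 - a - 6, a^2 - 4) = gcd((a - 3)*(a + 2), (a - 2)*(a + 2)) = a + 2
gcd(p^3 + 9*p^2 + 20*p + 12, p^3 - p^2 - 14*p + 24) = 1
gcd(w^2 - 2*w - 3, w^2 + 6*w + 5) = w + 1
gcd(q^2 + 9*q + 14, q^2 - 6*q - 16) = q + 2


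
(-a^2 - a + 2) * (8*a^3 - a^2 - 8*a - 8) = -8*a^5 - 7*a^4 + 25*a^3 + 14*a^2 - 8*a - 16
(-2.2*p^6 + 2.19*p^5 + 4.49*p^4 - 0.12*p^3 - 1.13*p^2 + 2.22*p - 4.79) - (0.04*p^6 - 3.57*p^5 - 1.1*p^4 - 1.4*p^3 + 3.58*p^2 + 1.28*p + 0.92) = -2.24*p^6 + 5.76*p^5 + 5.59*p^4 + 1.28*p^3 - 4.71*p^2 + 0.94*p - 5.71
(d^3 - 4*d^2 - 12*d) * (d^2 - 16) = d^5 - 4*d^4 - 28*d^3 + 64*d^2 + 192*d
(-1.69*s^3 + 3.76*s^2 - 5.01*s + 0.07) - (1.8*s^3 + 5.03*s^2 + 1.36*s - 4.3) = -3.49*s^3 - 1.27*s^2 - 6.37*s + 4.37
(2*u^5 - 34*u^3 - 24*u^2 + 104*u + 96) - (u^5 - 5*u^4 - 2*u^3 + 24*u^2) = u^5 + 5*u^4 - 32*u^3 - 48*u^2 + 104*u + 96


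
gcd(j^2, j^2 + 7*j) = j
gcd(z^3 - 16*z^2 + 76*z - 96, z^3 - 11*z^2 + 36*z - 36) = z^2 - 8*z + 12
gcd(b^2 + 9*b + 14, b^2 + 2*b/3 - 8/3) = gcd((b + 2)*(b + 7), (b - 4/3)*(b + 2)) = b + 2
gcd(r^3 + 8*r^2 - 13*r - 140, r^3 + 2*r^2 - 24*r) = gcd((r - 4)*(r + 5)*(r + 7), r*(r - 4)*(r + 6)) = r - 4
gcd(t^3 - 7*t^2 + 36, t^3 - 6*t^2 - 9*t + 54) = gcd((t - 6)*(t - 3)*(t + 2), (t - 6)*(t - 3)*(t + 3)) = t^2 - 9*t + 18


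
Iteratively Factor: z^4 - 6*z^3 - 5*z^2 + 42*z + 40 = (z + 1)*(z^3 - 7*z^2 + 2*z + 40) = (z + 1)*(z + 2)*(z^2 - 9*z + 20) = (z - 4)*(z + 1)*(z + 2)*(z - 5)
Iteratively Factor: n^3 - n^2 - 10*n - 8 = (n + 1)*(n^2 - 2*n - 8) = (n + 1)*(n + 2)*(n - 4)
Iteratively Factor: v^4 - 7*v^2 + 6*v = (v + 3)*(v^3 - 3*v^2 + 2*v) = (v - 2)*(v + 3)*(v^2 - v) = v*(v - 2)*(v + 3)*(v - 1)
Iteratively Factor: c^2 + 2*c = (c + 2)*(c)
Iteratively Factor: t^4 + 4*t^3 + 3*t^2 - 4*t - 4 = (t + 2)*(t^3 + 2*t^2 - t - 2) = (t - 1)*(t + 2)*(t^2 + 3*t + 2) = (t - 1)*(t + 2)^2*(t + 1)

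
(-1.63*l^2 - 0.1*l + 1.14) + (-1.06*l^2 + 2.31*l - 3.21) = -2.69*l^2 + 2.21*l - 2.07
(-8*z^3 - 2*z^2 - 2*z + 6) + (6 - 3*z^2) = -8*z^3 - 5*z^2 - 2*z + 12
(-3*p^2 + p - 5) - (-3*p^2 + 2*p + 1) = -p - 6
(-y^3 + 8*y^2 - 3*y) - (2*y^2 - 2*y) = -y^3 + 6*y^2 - y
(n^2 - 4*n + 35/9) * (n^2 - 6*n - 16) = n^4 - 10*n^3 + 107*n^2/9 + 122*n/3 - 560/9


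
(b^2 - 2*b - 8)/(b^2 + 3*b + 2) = (b - 4)/(b + 1)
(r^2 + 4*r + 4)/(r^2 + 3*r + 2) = (r + 2)/(r + 1)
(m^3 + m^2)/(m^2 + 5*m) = m*(m + 1)/(m + 5)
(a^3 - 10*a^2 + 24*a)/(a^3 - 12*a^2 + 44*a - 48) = a/(a - 2)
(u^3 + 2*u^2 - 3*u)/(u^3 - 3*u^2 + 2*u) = (u + 3)/(u - 2)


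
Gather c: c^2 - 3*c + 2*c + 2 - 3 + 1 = c^2 - c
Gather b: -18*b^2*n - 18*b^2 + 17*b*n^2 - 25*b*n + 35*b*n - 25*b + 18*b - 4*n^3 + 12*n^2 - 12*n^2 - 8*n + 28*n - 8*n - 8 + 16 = b^2*(-18*n - 18) + b*(17*n^2 + 10*n - 7) - 4*n^3 + 12*n + 8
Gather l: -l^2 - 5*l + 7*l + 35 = -l^2 + 2*l + 35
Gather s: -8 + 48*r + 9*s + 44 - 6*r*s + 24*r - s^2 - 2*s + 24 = 72*r - s^2 + s*(7 - 6*r) + 60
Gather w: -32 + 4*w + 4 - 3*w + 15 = w - 13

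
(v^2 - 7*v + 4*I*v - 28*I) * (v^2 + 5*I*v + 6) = v^4 - 7*v^3 + 9*I*v^3 - 14*v^2 - 63*I*v^2 + 98*v + 24*I*v - 168*I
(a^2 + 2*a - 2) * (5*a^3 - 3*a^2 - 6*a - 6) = 5*a^5 + 7*a^4 - 22*a^3 - 12*a^2 + 12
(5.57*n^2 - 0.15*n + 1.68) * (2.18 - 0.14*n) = -0.7798*n^3 + 12.1636*n^2 - 0.5622*n + 3.6624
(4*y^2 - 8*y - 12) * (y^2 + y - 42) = 4*y^4 - 4*y^3 - 188*y^2 + 324*y + 504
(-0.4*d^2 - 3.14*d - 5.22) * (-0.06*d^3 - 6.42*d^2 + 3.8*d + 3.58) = 0.024*d^5 + 2.7564*d^4 + 18.952*d^3 + 20.1484*d^2 - 31.0772*d - 18.6876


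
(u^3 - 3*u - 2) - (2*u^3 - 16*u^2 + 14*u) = -u^3 + 16*u^2 - 17*u - 2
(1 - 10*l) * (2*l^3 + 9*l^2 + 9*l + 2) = -20*l^4 - 88*l^3 - 81*l^2 - 11*l + 2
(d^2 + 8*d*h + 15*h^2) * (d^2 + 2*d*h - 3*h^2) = d^4 + 10*d^3*h + 28*d^2*h^2 + 6*d*h^3 - 45*h^4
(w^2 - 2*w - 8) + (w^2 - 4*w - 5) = 2*w^2 - 6*w - 13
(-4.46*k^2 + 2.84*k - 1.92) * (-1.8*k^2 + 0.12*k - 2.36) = 8.028*k^4 - 5.6472*k^3 + 14.3224*k^2 - 6.9328*k + 4.5312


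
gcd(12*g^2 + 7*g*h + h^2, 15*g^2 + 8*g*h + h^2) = 3*g + h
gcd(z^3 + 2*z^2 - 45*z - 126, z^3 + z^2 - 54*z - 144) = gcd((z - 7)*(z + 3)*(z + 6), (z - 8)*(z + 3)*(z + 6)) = z^2 + 9*z + 18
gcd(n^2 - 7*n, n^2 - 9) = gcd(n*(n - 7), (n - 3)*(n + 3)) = 1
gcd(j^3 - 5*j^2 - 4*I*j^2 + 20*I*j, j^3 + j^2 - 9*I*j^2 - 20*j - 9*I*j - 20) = j - 4*I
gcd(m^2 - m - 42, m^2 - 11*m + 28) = m - 7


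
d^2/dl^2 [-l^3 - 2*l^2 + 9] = -6*l - 4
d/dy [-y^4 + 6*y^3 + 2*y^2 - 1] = 2*y*(-2*y^2 + 9*y + 2)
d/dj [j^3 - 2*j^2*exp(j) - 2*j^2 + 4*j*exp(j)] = -2*j^2*exp(j) + 3*j^2 - 4*j + 4*exp(j)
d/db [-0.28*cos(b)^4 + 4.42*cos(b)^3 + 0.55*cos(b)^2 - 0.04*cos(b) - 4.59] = (1.12*cos(b)^3 - 13.26*cos(b)^2 - 1.1*cos(b) + 0.04)*sin(b)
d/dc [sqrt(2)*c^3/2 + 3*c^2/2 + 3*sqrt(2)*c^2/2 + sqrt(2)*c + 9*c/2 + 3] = 3*sqrt(2)*c^2/2 + 3*c + 3*sqrt(2)*c + sqrt(2) + 9/2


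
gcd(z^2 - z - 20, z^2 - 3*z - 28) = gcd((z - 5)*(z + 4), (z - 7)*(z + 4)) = z + 4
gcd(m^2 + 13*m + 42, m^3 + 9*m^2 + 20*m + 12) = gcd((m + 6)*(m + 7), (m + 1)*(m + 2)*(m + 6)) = m + 6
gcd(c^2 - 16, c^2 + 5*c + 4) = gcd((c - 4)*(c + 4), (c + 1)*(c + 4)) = c + 4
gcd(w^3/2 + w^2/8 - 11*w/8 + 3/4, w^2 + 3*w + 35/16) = 1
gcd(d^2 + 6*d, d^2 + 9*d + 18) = d + 6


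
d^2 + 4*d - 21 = (d - 3)*(d + 7)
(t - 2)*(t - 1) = t^2 - 3*t + 2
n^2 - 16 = (n - 4)*(n + 4)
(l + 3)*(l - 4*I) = l^2 + 3*l - 4*I*l - 12*I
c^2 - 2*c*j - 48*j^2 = (c - 8*j)*(c + 6*j)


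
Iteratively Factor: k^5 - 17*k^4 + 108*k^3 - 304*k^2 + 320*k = (k - 4)*(k^4 - 13*k^3 + 56*k^2 - 80*k) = (k - 4)^2*(k^3 - 9*k^2 + 20*k) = (k - 4)^3*(k^2 - 5*k) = k*(k - 4)^3*(k - 5)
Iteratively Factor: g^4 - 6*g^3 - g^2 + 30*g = (g - 5)*(g^3 - g^2 - 6*g) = (g - 5)*(g + 2)*(g^2 - 3*g) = g*(g - 5)*(g + 2)*(g - 3)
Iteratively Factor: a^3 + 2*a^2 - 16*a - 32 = (a + 2)*(a^2 - 16) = (a + 2)*(a + 4)*(a - 4)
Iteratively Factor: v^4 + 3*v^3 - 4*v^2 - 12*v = (v - 2)*(v^3 + 5*v^2 + 6*v) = v*(v - 2)*(v^2 + 5*v + 6) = v*(v - 2)*(v + 2)*(v + 3)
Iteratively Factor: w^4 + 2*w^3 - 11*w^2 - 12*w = (w)*(w^3 + 2*w^2 - 11*w - 12) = w*(w + 1)*(w^2 + w - 12) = w*(w - 3)*(w + 1)*(w + 4)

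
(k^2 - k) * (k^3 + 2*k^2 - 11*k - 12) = k^5 + k^4 - 13*k^3 - k^2 + 12*k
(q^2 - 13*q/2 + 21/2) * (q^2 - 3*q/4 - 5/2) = q^4 - 29*q^3/4 + 103*q^2/8 + 67*q/8 - 105/4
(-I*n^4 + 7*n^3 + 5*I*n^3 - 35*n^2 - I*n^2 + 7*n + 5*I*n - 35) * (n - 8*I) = -I*n^5 - n^4 + 5*I*n^4 + 5*n^3 - 57*I*n^3 - n^2 + 285*I*n^2 + 5*n - 56*I*n + 280*I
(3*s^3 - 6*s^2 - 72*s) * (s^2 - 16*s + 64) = 3*s^5 - 54*s^4 + 216*s^3 + 768*s^2 - 4608*s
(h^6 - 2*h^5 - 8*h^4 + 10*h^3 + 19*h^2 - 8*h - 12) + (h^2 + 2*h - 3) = h^6 - 2*h^5 - 8*h^4 + 10*h^3 + 20*h^2 - 6*h - 15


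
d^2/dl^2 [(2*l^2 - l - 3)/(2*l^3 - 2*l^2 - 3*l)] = 2*(8*l^6 - 12*l^5 - 24*l^4 + 74*l^3 + 18*l^2 - 54*l - 27)/(l^3*(8*l^6 - 24*l^5 - 12*l^4 + 64*l^3 + 18*l^2 - 54*l - 27))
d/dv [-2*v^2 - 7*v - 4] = -4*v - 7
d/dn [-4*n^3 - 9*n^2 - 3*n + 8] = -12*n^2 - 18*n - 3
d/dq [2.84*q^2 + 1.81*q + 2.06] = 5.68*q + 1.81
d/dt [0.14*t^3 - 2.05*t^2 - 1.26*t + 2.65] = 0.42*t^2 - 4.1*t - 1.26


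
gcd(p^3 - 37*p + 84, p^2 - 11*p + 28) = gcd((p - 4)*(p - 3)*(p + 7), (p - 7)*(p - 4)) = p - 4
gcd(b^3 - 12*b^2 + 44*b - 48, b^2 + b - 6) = b - 2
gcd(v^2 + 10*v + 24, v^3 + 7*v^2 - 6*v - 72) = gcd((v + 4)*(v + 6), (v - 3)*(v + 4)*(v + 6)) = v^2 + 10*v + 24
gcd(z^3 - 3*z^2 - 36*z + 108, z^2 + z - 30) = z + 6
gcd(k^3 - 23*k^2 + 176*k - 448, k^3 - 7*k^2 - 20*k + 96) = k - 8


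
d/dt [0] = 0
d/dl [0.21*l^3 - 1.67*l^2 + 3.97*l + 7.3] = 0.63*l^2 - 3.34*l + 3.97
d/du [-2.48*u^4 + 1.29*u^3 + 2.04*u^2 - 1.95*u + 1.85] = -9.92*u^3 + 3.87*u^2 + 4.08*u - 1.95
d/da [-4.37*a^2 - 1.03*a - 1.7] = -8.74*a - 1.03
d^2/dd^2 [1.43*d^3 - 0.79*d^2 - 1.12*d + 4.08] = 8.58*d - 1.58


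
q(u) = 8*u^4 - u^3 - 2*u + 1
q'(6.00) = 6802.00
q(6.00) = 10141.00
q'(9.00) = 23083.00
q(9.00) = 51742.00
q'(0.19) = -1.89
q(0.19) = 0.62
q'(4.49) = 2834.12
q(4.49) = 3152.94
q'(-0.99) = -35.99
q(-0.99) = 11.64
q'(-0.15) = -2.18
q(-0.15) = 1.31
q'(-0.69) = -13.94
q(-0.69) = 4.52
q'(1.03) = 29.78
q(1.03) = 6.85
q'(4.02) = 2028.39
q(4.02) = 2017.26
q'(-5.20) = -4582.58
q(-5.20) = 6001.30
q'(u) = 32*u^3 - 3*u^2 - 2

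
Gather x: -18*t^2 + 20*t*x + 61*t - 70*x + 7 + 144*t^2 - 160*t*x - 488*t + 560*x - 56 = 126*t^2 - 427*t + x*(490 - 140*t) - 49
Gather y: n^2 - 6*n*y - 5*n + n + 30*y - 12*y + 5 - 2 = n^2 - 4*n + y*(18 - 6*n) + 3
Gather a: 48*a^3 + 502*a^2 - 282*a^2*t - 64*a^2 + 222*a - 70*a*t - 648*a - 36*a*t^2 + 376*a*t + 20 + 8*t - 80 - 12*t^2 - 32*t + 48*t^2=48*a^3 + a^2*(438 - 282*t) + a*(-36*t^2 + 306*t - 426) + 36*t^2 - 24*t - 60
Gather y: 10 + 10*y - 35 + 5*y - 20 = 15*y - 45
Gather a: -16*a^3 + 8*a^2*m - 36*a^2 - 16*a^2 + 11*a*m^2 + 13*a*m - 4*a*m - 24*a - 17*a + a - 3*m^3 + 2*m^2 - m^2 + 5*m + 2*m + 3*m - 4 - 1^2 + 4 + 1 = -16*a^3 + a^2*(8*m - 52) + a*(11*m^2 + 9*m - 40) - 3*m^3 + m^2 + 10*m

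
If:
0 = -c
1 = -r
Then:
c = 0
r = -1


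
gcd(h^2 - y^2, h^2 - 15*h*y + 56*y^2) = 1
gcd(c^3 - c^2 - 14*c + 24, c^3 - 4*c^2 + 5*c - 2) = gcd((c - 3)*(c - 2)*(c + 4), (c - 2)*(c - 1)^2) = c - 2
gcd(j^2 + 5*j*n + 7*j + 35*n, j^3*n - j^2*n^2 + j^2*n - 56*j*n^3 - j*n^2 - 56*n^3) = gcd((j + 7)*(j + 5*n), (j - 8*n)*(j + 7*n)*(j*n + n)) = 1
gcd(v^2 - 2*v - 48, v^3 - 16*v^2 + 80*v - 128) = v - 8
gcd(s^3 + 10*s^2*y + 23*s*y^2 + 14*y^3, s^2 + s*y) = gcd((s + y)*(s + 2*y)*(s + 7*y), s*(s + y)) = s + y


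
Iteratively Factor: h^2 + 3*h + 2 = (h + 2)*(h + 1)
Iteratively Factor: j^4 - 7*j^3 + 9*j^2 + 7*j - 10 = (j - 1)*(j^3 - 6*j^2 + 3*j + 10) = (j - 1)*(j + 1)*(j^2 - 7*j + 10) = (j - 5)*(j - 1)*(j + 1)*(j - 2)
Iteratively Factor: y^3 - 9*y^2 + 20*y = (y - 5)*(y^2 - 4*y) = (y - 5)*(y - 4)*(y)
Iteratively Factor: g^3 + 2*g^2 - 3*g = (g - 1)*(g^2 + 3*g) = (g - 1)*(g + 3)*(g)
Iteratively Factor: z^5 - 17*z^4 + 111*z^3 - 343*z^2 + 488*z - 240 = (z - 4)*(z^4 - 13*z^3 + 59*z^2 - 107*z + 60) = (z - 4)*(z - 1)*(z^3 - 12*z^2 + 47*z - 60) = (z - 4)*(z - 3)*(z - 1)*(z^2 - 9*z + 20) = (z - 4)^2*(z - 3)*(z - 1)*(z - 5)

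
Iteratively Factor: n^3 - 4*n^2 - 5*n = (n)*(n^2 - 4*n - 5) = n*(n + 1)*(n - 5)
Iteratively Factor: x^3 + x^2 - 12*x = (x - 3)*(x^2 + 4*x) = (x - 3)*(x + 4)*(x)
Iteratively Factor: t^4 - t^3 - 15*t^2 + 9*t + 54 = (t - 3)*(t^3 + 2*t^2 - 9*t - 18) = (t - 3)*(t + 3)*(t^2 - t - 6) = (t - 3)^2*(t + 3)*(t + 2)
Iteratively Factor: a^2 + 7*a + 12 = (a + 4)*(a + 3)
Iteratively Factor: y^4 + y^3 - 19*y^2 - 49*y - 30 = (y + 3)*(y^3 - 2*y^2 - 13*y - 10) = (y + 2)*(y + 3)*(y^2 - 4*y - 5) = (y - 5)*(y + 2)*(y + 3)*(y + 1)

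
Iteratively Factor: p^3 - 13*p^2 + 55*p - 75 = (p - 5)*(p^2 - 8*p + 15) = (p - 5)*(p - 3)*(p - 5)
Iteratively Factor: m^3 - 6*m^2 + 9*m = (m - 3)*(m^2 - 3*m) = m*(m - 3)*(m - 3)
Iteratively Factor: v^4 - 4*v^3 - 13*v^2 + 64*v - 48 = (v - 3)*(v^3 - v^2 - 16*v + 16) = (v - 3)*(v - 1)*(v^2 - 16) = (v - 4)*(v - 3)*(v - 1)*(v + 4)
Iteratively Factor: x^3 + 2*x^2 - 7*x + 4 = (x - 1)*(x^2 + 3*x - 4) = (x - 1)*(x + 4)*(x - 1)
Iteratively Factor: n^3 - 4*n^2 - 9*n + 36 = (n + 3)*(n^2 - 7*n + 12) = (n - 4)*(n + 3)*(n - 3)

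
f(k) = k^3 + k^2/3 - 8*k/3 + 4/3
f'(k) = 3*k^2 + 2*k/3 - 8/3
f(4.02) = 60.96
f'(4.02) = 48.49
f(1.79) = 3.36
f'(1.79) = 8.14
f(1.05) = 0.06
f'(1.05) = 1.34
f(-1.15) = 3.32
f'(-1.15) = 0.53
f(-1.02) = 3.34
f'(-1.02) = -0.23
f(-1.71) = 1.87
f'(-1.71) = 4.97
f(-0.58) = 2.80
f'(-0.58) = -2.04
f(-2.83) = -11.12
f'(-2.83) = 19.47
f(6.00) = 213.33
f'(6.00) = 109.33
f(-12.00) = -1646.67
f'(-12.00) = 421.33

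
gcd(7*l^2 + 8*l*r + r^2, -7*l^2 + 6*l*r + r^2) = 7*l + r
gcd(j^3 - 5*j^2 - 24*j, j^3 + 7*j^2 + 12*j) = j^2 + 3*j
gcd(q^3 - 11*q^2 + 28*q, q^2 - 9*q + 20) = q - 4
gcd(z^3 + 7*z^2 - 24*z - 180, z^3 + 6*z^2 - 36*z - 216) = z^2 + 12*z + 36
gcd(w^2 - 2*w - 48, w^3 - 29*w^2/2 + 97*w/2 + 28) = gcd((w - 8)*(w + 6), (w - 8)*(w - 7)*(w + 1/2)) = w - 8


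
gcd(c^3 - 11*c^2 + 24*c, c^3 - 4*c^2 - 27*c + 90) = c - 3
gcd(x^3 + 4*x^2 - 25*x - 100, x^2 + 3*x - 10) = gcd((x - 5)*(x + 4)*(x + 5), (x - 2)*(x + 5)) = x + 5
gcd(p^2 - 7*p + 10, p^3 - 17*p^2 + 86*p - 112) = p - 2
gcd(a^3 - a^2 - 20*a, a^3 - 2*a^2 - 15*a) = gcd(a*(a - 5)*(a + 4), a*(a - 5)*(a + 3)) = a^2 - 5*a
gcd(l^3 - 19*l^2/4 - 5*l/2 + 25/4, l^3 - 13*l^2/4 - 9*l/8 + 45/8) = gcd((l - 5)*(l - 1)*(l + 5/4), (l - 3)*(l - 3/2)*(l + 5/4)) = l + 5/4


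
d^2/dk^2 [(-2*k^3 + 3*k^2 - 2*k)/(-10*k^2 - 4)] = 6*(5*k^3 + 15*k^2 - 6*k - 2)/(125*k^6 + 150*k^4 + 60*k^2 + 8)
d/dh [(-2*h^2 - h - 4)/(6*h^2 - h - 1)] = (8*h^2 + 52*h - 3)/(36*h^4 - 12*h^3 - 11*h^2 + 2*h + 1)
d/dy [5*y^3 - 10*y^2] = 5*y*(3*y - 4)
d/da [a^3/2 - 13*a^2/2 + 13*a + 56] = 3*a^2/2 - 13*a + 13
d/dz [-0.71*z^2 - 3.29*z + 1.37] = -1.42*z - 3.29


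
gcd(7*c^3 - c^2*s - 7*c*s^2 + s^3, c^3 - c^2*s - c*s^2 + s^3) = -c^2 + s^2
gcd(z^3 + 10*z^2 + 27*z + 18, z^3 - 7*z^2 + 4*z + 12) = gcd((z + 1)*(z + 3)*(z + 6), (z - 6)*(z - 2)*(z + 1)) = z + 1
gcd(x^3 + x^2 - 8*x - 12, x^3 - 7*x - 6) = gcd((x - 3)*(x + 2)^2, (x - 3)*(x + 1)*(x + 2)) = x^2 - x - 6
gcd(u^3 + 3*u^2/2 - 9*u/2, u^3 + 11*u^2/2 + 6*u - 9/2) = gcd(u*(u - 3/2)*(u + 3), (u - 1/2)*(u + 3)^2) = u + 3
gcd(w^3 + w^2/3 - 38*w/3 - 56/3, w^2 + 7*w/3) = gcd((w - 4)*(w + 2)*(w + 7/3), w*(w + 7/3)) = w + 7/3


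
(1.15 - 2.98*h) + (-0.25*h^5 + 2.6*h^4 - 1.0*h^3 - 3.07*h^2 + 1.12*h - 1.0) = -0.25*h^5 + 2.6*h^4 - 1.0*h^3 - 3.07*h^2 - 1.86*h + 0.15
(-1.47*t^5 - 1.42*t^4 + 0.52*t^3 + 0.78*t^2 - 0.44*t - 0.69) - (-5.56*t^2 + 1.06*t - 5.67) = -1.47*t^5 - 1.42*t^4 + 0.52*t^3 + 6.34*t^2 - 1.5*t + 4.98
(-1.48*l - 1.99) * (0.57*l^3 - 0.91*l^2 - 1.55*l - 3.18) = -0.8436*l^4 + 0.2125*l^3 + 4.1049*l^2 + 7.7909*l + 6.3282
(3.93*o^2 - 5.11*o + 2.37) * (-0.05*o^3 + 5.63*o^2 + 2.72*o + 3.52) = -0.1965*o^5 + 22.3814*o^4 - 18.1982*o^3 + 13.2775*o^2 - 11.5408*o + 8.3424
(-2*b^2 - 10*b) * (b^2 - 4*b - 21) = -2*b^4 - 2*b^3 + 82*b^2 + 210*b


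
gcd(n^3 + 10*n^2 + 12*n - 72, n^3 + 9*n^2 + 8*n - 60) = n^2 + 4*n - 12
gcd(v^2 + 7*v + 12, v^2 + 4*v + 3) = v + 3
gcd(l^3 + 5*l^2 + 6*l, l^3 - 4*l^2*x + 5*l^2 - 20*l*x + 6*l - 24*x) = l^2 + 5*l + 6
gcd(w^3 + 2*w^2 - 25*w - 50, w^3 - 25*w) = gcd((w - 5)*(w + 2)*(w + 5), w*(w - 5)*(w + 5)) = w^2 - 25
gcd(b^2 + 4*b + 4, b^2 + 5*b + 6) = b + 2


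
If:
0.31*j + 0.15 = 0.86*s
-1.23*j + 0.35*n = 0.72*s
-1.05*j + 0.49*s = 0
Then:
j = 0.10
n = 0.78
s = 0.21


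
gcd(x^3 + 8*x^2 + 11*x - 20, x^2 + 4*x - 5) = x^2 + 4*x - 5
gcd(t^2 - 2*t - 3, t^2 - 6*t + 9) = t - 3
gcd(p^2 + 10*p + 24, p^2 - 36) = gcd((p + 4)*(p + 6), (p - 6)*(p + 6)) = p + 6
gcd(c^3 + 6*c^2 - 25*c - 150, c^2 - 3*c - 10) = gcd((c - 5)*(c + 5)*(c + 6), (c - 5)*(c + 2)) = c - 5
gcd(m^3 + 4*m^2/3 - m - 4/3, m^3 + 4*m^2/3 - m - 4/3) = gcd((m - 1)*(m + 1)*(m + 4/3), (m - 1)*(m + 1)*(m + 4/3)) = m^3 + 4*m^2/3 - m - 4/3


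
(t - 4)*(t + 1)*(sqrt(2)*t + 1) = sqrt(2)*t^3 - 3*sqrt(2)*t^2 + t^2 - 4*sqrt(2)*t - 3*t - 4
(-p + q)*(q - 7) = -p*q + 7*p + q^2 - 7*q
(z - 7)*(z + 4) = z^2 - 3*z - 28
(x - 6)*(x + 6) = x^2 - 36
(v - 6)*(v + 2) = v^2 - 4*v - 12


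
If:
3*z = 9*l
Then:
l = z/3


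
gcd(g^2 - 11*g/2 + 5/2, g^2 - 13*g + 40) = g - 5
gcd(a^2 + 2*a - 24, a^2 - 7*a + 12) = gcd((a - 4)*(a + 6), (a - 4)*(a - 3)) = a - 4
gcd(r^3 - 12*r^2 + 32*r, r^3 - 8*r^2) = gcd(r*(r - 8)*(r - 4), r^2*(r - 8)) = r^2 - 8*r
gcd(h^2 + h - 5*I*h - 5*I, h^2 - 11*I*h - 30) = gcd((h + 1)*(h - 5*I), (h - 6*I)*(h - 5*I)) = h - 5*I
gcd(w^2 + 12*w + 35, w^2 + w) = 1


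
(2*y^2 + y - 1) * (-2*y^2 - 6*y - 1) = -4*y^4 - 14*y^3 - 6*y^2 + 5*y + 1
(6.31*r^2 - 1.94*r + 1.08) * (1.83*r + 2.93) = 11.5473*r^3 + 14.9381*r^2 - 3.7078*r + 3.1644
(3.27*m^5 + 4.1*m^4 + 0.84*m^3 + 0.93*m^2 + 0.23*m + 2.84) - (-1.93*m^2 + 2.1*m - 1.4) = 3.27*m^5 + 4.1*m^4 + 0.84*m^3 + 2.86*m^2 - 1.87*m + 4.24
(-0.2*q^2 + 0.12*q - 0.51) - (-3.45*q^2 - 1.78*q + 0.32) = 3.25*q^2 + 1.9*q - 0.83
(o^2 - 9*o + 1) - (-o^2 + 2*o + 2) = 2*o^2 - 11*o - 1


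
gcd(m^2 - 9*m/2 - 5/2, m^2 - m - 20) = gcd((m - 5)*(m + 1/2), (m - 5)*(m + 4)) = m - 5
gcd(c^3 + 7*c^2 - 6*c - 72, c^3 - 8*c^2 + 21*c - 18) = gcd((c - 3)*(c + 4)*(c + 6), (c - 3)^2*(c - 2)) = c - 3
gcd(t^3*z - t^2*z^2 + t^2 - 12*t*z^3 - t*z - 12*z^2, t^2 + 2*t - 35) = 1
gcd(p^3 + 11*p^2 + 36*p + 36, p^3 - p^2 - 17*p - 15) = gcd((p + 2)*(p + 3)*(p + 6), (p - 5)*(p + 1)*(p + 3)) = p + 3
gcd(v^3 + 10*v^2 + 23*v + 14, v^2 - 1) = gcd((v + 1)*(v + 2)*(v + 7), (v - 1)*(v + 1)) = v + 1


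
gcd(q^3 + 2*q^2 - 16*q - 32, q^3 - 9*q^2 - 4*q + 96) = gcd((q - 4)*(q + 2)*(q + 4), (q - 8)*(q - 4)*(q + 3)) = q - 4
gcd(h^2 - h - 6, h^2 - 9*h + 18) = h - 3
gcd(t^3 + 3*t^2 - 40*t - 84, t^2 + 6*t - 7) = t + 7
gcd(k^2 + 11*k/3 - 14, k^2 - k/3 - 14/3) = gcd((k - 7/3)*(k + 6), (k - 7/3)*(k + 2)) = k - 7/3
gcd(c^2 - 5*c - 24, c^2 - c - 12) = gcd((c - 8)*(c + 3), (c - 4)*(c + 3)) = c + 3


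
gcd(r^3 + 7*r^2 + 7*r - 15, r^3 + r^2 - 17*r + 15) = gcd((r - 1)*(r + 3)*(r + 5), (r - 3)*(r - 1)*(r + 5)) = r^2 + 4*r - 5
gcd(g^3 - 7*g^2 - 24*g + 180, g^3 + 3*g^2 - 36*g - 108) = g - 6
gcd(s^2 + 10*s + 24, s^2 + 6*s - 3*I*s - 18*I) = s + 6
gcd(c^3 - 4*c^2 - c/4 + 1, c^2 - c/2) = c - 1/2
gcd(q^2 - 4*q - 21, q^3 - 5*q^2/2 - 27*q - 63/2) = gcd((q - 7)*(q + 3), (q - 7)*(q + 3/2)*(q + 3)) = q^2 - 4*q - 21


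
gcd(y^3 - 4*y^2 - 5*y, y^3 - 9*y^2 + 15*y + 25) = y^2 - 4*y - 5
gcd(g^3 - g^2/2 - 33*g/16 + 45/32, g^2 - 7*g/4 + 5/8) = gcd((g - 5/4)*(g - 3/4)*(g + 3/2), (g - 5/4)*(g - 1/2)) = g - 5/4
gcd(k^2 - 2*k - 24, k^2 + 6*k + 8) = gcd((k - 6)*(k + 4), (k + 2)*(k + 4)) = k + 4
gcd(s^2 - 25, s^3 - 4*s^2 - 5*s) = s - 5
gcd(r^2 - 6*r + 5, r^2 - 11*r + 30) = r - 5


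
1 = 1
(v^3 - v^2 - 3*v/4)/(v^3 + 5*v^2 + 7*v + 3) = v*(4*v^2 - 4*v - 3)/(4*(v^3 + 5*v^2 + 7*v + 3))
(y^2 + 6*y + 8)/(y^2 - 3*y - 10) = (y + 4)/(y - 5)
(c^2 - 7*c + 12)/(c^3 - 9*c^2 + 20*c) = (c - 3)/(c*(c - 5))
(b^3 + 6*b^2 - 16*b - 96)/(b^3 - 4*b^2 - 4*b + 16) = (b^2 + 10*b + 24)/(b^2 - 4)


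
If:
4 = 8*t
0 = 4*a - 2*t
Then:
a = 1/4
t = 1/2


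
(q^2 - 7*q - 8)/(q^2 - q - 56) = (q + 1)/(q + 7)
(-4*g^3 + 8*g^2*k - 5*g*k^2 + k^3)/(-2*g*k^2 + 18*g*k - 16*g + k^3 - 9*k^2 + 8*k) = (2*g^2 - 3*g*k + k^2)/(k^2 - 9*k + 8)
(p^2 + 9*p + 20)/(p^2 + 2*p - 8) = (p + 5)/(p - 2)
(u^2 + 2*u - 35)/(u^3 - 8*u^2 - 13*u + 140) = (u + 7)/(u^2 - 3*u - 28)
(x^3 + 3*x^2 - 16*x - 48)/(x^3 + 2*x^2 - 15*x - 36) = (x + 4)/(x + 3)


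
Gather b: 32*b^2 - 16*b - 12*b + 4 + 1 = 32*b^2 - 28*b + 5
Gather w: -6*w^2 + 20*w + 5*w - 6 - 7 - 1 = -6*w^2 + 25*w - 14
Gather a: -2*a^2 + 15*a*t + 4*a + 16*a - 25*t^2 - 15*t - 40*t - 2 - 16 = -2*a^2 + a*(15*t + 20) - 25*t^2 - 55*t - 18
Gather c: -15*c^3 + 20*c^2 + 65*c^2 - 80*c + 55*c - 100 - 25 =-15*c^3 + 85*c^2 - 25*c - 125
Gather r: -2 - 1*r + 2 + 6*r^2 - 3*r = 6*r^2 - 4*r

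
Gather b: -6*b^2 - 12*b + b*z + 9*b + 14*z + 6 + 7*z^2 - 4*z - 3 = -6*b^2 + b*(z - 3) + 7*z^2 + 10*z + 3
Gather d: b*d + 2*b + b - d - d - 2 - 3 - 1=3*b + d*(b - 2) - 6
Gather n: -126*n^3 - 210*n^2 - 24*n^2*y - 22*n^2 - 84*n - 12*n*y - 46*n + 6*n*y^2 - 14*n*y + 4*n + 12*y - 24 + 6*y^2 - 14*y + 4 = -126*n^3 + n^2*(-24*y - 232) + n*(6*y^2 - 26*y - 126) + 6*y^2 - 2*y - 20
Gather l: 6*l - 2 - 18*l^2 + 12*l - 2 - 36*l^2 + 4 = -54*l^2 + 18*l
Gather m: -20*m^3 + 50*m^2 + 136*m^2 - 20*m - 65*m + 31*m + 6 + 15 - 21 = -20*m^3 + 186*m^2 - 54*m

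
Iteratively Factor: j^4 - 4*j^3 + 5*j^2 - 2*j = (j - 1)*(j^3 - 3*j^2 + 2*j) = j*(j - 1)*(j^2 - 3*j + 2) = j*(j - 1)^2*(j - 2)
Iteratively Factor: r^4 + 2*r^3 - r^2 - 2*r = (r + 2)*(r^3 - r) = (r - 1)*(r + 2)*(r^2 + r) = (r - 1)*(r + 1)*(r + 2)*(r)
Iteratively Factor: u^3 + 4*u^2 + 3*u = (u + 1)*(u^2 + 3*u) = u*(u + 1)*(u + 3)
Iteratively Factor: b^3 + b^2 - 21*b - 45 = (b - 5)*(b^2 + 6*b + 9) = (b - 5)*(b + 3)*(b + 3)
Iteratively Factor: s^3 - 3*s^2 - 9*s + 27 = (s - 3)*(s^2 - 9) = (s - 3)*(s + 3)*(s - 3)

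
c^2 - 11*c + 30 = (c - 6)*(c - 5)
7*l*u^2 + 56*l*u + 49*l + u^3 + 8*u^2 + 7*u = (7*l + u)*(u + 1)*(u + 7)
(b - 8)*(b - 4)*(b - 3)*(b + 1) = b^4 - 14*b^3 + 53*b^2 - 28*b - 96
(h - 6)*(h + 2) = h^2 - 4*h - 12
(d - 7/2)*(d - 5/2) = d^2 - 6*d + 35/4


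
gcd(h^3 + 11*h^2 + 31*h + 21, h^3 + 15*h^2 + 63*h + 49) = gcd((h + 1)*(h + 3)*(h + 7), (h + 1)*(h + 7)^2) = h^2 + 8*h + 7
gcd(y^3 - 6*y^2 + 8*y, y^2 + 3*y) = y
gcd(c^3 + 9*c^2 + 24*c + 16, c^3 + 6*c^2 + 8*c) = c + 4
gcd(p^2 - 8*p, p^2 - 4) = 1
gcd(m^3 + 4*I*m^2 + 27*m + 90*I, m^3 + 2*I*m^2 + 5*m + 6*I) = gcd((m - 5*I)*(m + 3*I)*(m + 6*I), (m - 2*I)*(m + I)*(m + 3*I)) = m + 3*I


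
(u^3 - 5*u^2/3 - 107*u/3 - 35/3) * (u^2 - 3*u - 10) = u^5 - 14*u^4/3 - 122*u^3/3 + 112*u^2 + 1175*u/3 + 350/3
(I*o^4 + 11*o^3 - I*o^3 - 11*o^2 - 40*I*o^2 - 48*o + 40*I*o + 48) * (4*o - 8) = 4*I*o^5 + 44*o^4 - 12*I*o^4 - 132*o^3 - 152*I*o^3 - 104*o^2 + 480*I*o^2 + 576*o - 320*I*o - 384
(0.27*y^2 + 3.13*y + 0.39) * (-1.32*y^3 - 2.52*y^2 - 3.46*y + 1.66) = -0.3564*y^5 - 4.812*y^4 - 9.3366*y^3 - 11.3644*y^2 + 3.8464*y + 0.6474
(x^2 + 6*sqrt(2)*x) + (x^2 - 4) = 2*x^2 + 6*sqrt(2)*x - 4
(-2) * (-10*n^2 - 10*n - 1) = 20*n^2 + 20*n + 2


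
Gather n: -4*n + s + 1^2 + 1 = -4*n + s + 2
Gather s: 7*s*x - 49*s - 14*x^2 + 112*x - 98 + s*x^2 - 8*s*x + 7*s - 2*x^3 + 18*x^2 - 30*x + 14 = s*(x^2 - x - 42) - 2*x^3 + 4*x^2 + 82*x - 84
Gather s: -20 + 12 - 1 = -9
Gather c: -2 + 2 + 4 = 4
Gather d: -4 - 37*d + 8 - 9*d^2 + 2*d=-9*d^2 - 35*d + 4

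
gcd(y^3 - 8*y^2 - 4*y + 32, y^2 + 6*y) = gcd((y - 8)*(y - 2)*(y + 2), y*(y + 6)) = 1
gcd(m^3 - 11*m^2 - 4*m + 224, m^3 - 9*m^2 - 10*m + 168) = m^2 - 3*m - 28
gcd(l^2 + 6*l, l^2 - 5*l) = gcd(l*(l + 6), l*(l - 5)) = l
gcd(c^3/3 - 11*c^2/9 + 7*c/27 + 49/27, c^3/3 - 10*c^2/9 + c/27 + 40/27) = c + 1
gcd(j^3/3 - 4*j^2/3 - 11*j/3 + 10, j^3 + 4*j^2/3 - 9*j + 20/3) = 1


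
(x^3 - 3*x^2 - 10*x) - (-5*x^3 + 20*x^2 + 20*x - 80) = 6*x^3 - 23*x^2 - 30*x + 80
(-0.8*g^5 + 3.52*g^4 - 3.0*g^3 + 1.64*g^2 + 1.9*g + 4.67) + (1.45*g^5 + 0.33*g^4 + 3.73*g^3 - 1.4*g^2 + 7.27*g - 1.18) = 0.65*g^5 + 3.85*g^4 + 0.73*g^3 + 0.24*g^2 + 9.17*g + 3.49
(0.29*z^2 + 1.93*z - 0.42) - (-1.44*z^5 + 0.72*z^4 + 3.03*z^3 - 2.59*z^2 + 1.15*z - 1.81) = 1.44*z^5 - 0.72*z^4 - 3.03*z^3 + 2.88*z^2 + 0.78*z + 1.39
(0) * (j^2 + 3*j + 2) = 0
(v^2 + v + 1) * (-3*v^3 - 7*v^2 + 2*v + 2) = -3*v^5 - 10*v^4 - 8*v^3 - 3*v^2 + 4*v + 2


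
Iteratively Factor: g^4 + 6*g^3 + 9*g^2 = (g + 3)*(g^3 + 3*g^2) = g*(g + 3)*(g^2 + 3*g) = g^2*(g + 3)*(g + 3)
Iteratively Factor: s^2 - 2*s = (s - 2)*(s)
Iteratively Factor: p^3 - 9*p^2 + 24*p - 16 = (p - 4)*(p^2 - 5*p + 4) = (p - 4)^2*(p - 1)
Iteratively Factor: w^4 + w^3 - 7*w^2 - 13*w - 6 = (w + 1)*(w^3 - 7*w - 6) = (w - 3)*(w + 1)*(w^2 + 3*w + 2) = (w - 3)*(w + 1)^2*(w + 2)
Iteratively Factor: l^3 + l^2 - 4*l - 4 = (l + 1)*(l^2 - 4) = (l - 2)*(l + 1)*(l + 2)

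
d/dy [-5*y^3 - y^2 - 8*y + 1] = -15*y^2 - 2*y - 8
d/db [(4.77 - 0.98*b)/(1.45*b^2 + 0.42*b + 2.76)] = (1.421*b^2 - 13.833*b - 4.7082)/(2.1025*b^4 + 1.218*b^3 + 8.1804*b^2 + 2.3184*b + 7.6176)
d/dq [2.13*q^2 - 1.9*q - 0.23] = 4.26*q - 1.9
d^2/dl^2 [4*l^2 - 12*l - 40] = 8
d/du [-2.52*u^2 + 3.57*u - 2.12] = 3.57 - 5.04*u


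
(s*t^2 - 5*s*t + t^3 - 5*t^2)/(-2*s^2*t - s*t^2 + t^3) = (5 - t)/(2*s - t)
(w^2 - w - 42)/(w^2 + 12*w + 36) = (w - 7)/(w + 6)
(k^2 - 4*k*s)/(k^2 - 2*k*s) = (k - 4*s)/(k - 2*s)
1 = 1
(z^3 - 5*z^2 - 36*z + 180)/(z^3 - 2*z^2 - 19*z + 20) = (z^2 - 36)/(z^2 + 3*z - 4)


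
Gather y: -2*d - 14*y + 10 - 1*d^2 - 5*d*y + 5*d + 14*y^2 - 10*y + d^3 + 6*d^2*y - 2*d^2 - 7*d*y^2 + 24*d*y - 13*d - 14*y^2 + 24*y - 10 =d^3 - 3*d^2 - 7*d*y^2 - 10*d + y*(6*d^2 + 19*d)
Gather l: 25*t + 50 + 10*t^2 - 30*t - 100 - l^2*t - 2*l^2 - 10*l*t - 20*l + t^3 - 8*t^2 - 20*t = l^2*(-t - 2) + l*(-10*t - 20) + t^3 + 2*t^2 - 25*t - 50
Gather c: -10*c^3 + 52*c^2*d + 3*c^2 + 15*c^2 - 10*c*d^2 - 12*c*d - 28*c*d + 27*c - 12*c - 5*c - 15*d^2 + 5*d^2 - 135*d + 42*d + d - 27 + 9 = -10*c^3 + c^2*(52*d + 18) + c*(-10*d^2 - 40*d + 10) - 10*d^2 - 92*d - 18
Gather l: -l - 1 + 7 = 6 - l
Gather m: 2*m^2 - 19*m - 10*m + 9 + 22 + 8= 2*m^2 - 29*m + 39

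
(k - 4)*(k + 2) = k^2 - 2*k - 8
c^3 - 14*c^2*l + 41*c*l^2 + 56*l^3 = (c - 8*l)*(c - 7*l)*(c + l)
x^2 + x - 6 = (x - 2)*(x + 3)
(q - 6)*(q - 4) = q^2 - 10*q + 24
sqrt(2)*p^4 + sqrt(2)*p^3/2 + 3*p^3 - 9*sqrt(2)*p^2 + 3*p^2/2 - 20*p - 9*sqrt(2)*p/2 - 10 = (p - 2*sqrt(2))*(p + sqrt(2))*(p + 5*sqrt(2)/2)*(sqrt(2)*p + sqrt(2)/2)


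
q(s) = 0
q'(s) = 0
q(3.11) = 0.00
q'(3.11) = 0.00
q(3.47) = 0.00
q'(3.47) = 0.00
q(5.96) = 0.00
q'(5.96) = 0.00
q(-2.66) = 0.00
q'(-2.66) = 0.00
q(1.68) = 0.00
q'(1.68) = 0.00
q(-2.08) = 0.00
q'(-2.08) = 0.00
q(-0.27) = 0.00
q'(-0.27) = 0.00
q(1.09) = 0.00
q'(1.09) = 0.00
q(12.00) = 0.00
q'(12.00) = 0.00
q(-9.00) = 0.00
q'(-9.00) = 0.00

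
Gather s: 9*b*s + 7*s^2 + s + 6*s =7*s^2 + s*(9*b + 7)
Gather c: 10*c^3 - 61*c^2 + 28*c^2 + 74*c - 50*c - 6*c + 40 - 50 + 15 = 10*c^3 - 33*c^2 + 18*c + 5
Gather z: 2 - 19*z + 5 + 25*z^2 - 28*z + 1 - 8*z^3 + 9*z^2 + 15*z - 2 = -8*z^3 + 34*z^2 - 32*z + 6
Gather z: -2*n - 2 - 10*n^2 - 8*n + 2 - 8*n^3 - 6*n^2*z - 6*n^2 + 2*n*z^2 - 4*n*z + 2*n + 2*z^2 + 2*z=-8*n^3 - 16*n^2 - 8*n + z^2*(2*n + 2) + z*(-6*n^2 - 4*n + 2)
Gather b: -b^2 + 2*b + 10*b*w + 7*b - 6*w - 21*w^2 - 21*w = -b^2 + b*(10*w + 9) - 21*w^2 - 27*w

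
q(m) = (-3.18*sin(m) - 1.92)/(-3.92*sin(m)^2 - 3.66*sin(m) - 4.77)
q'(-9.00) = -0.72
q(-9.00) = 0.16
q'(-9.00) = -0.72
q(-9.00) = 0.16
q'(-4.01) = 0.07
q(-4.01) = 0.44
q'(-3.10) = -0.41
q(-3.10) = 0.39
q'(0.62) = -0.06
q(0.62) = 0.46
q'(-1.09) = 0.25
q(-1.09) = -0.20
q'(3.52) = -0.71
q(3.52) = 0.19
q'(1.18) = -0.05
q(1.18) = 0.42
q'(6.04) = 0.63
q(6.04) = 0.28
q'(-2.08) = -0.28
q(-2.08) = -0.19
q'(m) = (7.84*sin(m)*cos(m) + 3.66*cos(m))*(-3.18*sin(m) - 1.92)/(-3.92*sin(m)^2 - 3.66*sin(m) - 4.77)^2 - 3.18*cos(m)/(-3.92*sin(m)^2 - 3.66*sin(m) - 4.77) = (-12.4656*sin(m)^2 - 15.0528*sin(m) + 8.1414)*cos(m)/(15.3664*sin(m)^4 + 28.6944*sin(m)^3 + 50.7924*sin(m)^2 + 34.9164*sin(m) + 22.7529)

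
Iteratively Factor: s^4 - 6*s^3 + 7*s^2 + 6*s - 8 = (s - 2)*(s^3 - 4*s^2 - s + 4) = (s - 2)*(s - 1)*(s^2 - 3*s - 4) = (s - 4)*(s - 2)*(s - 1)*(s + 1)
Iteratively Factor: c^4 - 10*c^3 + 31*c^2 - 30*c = (c)*(c^3 - 10*c^2 + 31*c - 30) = c*(c - 2)*(c^2 - 8*c + 15) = c*(c - 5)*(c - 2)*(c - 3)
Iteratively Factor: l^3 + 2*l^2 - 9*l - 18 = (l + 2)*(l^2 - 9) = (l + 2)*(l + 3)*(l - 3)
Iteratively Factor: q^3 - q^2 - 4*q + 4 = (q + 2)*(q^2 - 3*q + 2) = (q - 2)*(q + 2)*(q - 1)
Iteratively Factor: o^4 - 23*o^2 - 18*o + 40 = (o - 1)*(o^3 + o^2 - 22*o - 40) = (o - 1)*(o + 4)*(o^2 - 3*o - 10) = (o - 1)*(o + 2)*(o + 4)*(o - 5)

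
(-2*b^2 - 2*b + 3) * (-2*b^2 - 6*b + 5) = 4*b^4 + 16*b^3 - 4*b^2 - 28*b + 15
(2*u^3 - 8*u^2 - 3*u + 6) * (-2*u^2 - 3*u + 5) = -4*u^5 + 10*u^4 + 40*u^3 - 43*u^2 - 33*u + 30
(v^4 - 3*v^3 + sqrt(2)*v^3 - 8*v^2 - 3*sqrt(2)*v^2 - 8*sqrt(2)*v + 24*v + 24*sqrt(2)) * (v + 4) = v^5 + v^4 + sqrt(2)*v^4 - 20*v^3 + sqrt(2)*v^3 - 20*sqrt(2)*v^2 - 8*v^2 - 8*sqrt(2)*v + 96*v + 96*sqrt(2)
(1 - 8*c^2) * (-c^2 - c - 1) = 8*c^4 + 8*c^3 + 7*c^2 - c - 1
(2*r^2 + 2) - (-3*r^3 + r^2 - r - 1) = 3*r^3 + r^2 + r + 3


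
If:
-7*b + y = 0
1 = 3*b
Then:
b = 1/3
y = 7/3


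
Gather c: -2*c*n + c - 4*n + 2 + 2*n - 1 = c*(1 - 2*n) - 2*n + 1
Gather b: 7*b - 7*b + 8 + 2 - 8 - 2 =0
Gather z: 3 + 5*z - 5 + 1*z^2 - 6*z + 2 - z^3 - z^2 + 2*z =-z^3 + z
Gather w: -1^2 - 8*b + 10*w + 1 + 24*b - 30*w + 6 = 16*b - 20*w + 6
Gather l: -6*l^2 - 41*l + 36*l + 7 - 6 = -6*l^2 - 5*l + 1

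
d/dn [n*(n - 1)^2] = (n - 1)*(3*n - 1)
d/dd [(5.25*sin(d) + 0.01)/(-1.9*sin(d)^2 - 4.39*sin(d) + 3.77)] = (9.975*sin(d)^2 + 0.0380000000000003*sin(d) + 19.8364)*cos(d)/(3.61*sin(d)^4 + 16.682*sin(d)^3 + 4.9461*sin(d)^2 - 33.1006*sin(d) + 14.2129)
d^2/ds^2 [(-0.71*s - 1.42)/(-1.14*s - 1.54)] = (2.22044604925031e-16*s + 1.197912)/(1.14*s + 1.54)^3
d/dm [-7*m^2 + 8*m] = 8 - 14*m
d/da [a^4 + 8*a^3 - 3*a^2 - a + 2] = 4*a^3 + 24*a^2 - 6*a - 1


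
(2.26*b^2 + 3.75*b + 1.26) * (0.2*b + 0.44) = 0.452*b^3 + 1.7444*b^2 + 1.902*b + 0.5544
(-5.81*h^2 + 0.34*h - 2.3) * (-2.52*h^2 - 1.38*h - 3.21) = 14.6412*h^4 + 7.161*h^3 + 23.9769*h^2 + 2.0826*h + 7.383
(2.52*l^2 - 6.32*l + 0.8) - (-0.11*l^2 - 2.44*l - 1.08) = 2.63*l^2 - 3.88*l + 1.88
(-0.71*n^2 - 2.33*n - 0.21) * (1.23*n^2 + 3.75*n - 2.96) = -0.8733*n^4 - 5.5284*n^3 - 6.8942*n^2 + 6.1093*n + 0.6216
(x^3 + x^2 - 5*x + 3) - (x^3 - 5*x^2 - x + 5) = 6*x^2 - 4*x - 2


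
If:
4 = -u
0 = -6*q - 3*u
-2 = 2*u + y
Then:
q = 2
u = -4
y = 6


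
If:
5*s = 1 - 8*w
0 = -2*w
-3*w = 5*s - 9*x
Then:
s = 1/5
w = 0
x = 1/9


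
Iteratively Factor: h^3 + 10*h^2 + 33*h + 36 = (h + 4)*(h^2 + 6*h + 9) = (h + 3)*(h + 4)*(h + 3)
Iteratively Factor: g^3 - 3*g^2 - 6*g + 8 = (g - 1)*(g^2 - 2*g - 8) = (g - 1)*(g + 2)*(g - 4)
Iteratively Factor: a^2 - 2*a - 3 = (a + 1)*(a - 3)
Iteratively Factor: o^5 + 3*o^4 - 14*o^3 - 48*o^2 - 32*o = (o + 1)*(o^4 + 2*o^3 - 16*o^2 - 32*o) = o*(o + 1)*(o^3 + 2*o^2 - 16*o - 32) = o*(o + 1)*(o + 4)*(o^2 - 2*o - 8) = o*(o - 4)*(o + 1)*(o + 4)*(o + 2)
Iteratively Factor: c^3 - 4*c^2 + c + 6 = (c - 2)*(c^2 - 2*c - 3) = (c - 2)*(c + 1)*(c - 3)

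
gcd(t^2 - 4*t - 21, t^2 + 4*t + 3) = t + 3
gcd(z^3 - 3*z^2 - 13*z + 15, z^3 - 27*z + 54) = 1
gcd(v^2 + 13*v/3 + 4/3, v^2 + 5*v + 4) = v + 4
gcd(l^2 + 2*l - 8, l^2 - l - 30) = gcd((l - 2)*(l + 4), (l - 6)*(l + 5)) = 1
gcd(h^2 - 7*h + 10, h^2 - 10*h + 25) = h - 5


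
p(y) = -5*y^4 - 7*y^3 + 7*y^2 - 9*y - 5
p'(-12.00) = 31359.00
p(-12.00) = -90473.00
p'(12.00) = -37425.00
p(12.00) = -114881.00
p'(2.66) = -496.77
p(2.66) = -361.48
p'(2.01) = -228.11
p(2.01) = -133.27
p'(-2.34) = 99.51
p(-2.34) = -5.83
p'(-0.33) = -15.19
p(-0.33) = -1.08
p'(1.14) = -49.96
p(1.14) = -24.98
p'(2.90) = -632.79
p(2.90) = -496.59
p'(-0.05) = -9.75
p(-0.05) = -4.53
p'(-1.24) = -20.52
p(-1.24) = 18.45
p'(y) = -20*y^3 - 21*y^2 + 14*y - 9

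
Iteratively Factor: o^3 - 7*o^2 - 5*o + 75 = (o - 5)*(o^2 - 2*o - 15) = (o - 5)^2*(o + 3)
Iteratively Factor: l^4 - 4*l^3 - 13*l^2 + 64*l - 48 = (l - 1)*(l^3 - 3*l^2 - 16*l + 48) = (l - 4)*(l - 1)*(l^2 + l - 12) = (l - 4)*(l - 1)*(l + 4)*(l - 3)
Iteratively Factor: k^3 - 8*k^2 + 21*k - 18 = (k - 3)*(k^2 - 5*k + 6) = (k - 3)*(k - 2)*(k - 3)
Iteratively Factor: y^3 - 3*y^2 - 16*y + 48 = (y + 4)*(y^2 - 7*y + 12) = (y - 3)*(y + 4)*(y - 4)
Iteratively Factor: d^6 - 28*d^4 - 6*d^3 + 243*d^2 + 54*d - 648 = (d - 4)*(d^5 + 4*d^4 - 12*d^3 - 54*d^2 + 27*d + 162) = (d - 4)*(d - 2)*(d^4 + 6*d^3 - 54*d - 81) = (d - 4)*(d - 3)*(d - 2)*(d^3 + 9*d^2 + 27*d + 27) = (d - 4)*(d - 3)*(d - 2)*(d + 3)*(d^2 + 6*d + 9) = (d - 4)*(d - 3)*(d - 2)*(d + 3)^2*(d + 3)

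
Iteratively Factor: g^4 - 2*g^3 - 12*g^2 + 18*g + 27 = (g - 3)*(g^3 + g^2 - 9*g - 9) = (g - 3)*(g + 3)*(g^2 - 2*g - 3) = (g - 3)^2*(g + 3)*(g + 1)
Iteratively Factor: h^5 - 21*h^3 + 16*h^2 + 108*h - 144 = (h - 3)*(h^4 + 3*h^3 - 12*h^2 - 20*h + 48) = (h - 3)*(h - 2)*(h^3 + 5*h^2 - 2*h - 24) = (h - 3)*(h - 2)*(h + 4)*(h^2 + h - 6) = (h - 3)*(h - 2)*(h + 3)*(h + 4)*(h - 2)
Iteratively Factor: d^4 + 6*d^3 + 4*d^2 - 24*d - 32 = (d - 2)*(d^3 + 8*d^2 + 20*d + 16) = (d - 2)*(d + 2)*(d^2 + 6*d + 8) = (d - 2)*(d + 2)*(d + 4)*(d + 2)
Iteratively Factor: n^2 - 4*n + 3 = (n - 1)*(n - 3)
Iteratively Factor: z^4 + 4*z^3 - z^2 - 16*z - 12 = (z + 3)*(z^3 + z^2 - 4*z - 4) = (z + 2)*(z + 3)*(z^2 - z - 2) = (z + 1)*(z + 2)*(z + 3)*(z - 2)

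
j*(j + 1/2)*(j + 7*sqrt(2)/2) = j^3 + j^2/2 + 7*sqrt(2)*j^2/2 + 7*sqrt(2)*j/4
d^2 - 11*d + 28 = (d - 7)*(d - 4)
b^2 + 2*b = b*(b + 2)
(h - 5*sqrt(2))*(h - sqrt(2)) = h^2 - 6*sqrt(2)*h + 10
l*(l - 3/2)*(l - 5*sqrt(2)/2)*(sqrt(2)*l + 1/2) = sqrt(2)*l^4 - 9*l^3/2 - 3*sqrt(2)*l^3/2 - 5*sqrt(2)*l^2/4 + 27*l^2/4 + 15*sqrt(2)*l/8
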